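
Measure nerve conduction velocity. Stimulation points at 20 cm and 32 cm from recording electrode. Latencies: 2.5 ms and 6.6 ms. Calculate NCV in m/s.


Distance = (32 - 20) / 100 = 0.12 m
dt = (6.6 - 2.5) / 1000 = 0.0041 s
NCV = dist / dt = 29.27 m/s


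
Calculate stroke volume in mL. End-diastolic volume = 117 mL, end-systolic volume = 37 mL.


SV = EDV - ESV
SV = 117 - 37
SV = 80 mL


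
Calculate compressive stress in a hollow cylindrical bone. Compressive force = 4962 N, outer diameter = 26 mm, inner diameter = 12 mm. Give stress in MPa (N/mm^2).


A = pi*(r_o^2 - r_i^2)
r_o = 13 mm, r_i = 6 mm
A = 417.832 mm^2
sigma = F/A = 4962 / 417.832
sigma = 11.88 MPa


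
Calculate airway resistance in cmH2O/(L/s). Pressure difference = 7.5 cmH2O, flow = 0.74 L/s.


R = dP / flow
R = 7.5 / 0.74
R = 10.14 cmH2O/(L/s)


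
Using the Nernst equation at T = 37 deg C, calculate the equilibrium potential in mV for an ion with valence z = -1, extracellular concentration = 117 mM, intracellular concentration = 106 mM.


E = (RT/(zF)) * ln(C_out/C_in)
T = 37 + 273.15 = 310.15 K
E = (8.314 * 310.15 / (-1 * 96485)) * ln(117/106)
E = -2.639 mV


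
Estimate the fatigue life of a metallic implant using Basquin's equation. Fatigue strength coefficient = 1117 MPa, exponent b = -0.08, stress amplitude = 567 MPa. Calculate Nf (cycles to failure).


sigma_a = sigma_f' * (2Nf)^b
2Nf = (sigma_a/sigma_f')^(1/b)
2Nf = (567/1117)^(1/-0.08)
2Nf = 4795.9697
Nf = 2398


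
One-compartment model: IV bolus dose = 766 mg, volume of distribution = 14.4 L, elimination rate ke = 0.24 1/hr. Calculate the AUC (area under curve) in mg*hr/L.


C0 = Dose/Vd = 766/14.4 = 53.1944 mg/L
AUC = C0/ke = 53.1944/0.24
AUC = 221.6 mg*hr/L


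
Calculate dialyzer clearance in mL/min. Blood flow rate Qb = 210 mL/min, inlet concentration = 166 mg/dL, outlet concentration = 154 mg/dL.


K = Qb * (Cb_in - Cb_out) / Cb_in
K = 210 * (166 - 154) / 166
K = 15.18 mL/min


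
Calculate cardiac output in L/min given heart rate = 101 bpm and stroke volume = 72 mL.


CO = HR * SV
CO = 101 * 72 / 1000
CO = 7.272 L/min


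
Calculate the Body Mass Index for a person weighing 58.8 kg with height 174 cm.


BMI = weight / height^2
height = 174 cm = 1.74 m
BMI = 58.8 / 1.74^2
BMI = 19.42 kg/m^2


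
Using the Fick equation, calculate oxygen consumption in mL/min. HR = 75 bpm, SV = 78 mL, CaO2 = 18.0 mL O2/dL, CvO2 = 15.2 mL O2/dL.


CO = HR*SV = 75*78/1000 = 5.85 L/min
a-v O2 diff = 18.0 - 15.2 = 2.8 mL/dL
VO2 = CO * (CaO2-CvO2) * 10 dL/L
VO2 = 5.85 * 2.8 * 10
VO2 = 163.8 mL/min


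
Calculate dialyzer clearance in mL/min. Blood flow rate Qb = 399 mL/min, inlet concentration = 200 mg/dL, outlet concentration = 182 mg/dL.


K = Qb * (Cb_in - Cb_out) / Cb_in
K = 399 * (200 - 182) / 200
K = 35.91 mL/min


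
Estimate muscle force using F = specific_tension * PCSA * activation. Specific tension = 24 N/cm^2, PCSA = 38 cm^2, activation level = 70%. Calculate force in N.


F = sigma * PCSA * activation
F = 24 * 38 * 0.7
F = 638.4 N


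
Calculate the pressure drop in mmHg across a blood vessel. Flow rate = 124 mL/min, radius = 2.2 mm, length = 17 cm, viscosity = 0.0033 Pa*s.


dP = 8*mu*L*Q / (pi*r^4)
Q = 124 mL/min = 2.06667e-06 m^3/s
dP = 126.033 Pa = 126.033 / 133.322 mmHg = 0.9453 mmHg


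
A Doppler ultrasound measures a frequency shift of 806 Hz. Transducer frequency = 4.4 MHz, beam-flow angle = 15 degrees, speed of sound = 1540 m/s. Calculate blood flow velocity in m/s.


v = fd * c / (2 * f0 * cos(theta))
v = 806 * 1540 / (2 * 4.4000e+06 * cos(15))
v = 0.146 m/s


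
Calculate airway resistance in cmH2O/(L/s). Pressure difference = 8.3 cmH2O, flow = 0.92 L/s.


R = dP / flow
R = 8.3 / 0.92
R = 9.022 cmH2O/(L/s)


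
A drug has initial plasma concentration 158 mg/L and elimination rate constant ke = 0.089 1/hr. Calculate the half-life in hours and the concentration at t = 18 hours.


t_half = ln(2) / ke = 0.693147 / 0.089 = 7.788 hr
C(t) = C0 * exp(-ke*t) = 158 * exp(-0.089*18)
C(18) = 31.84 mg/L


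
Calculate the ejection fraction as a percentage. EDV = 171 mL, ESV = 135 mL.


SV = EDV - ESV = 171 - 135 = 36 mL
EF = SV/EDV * 100 = 36/171 * 100
EF = 21.05%


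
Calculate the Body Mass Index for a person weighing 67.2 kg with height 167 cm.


BMI = weight / height^2
height = 167 cm = 1.67 m
BMI = 67.2 / 1.67^2
BMI = 24.1 kg/m^2


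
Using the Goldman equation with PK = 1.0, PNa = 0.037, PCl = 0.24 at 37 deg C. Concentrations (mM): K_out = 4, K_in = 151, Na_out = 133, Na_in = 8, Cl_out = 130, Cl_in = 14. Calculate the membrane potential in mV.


Vm = (RT/F)*ln((PK*Ko + PNa*Nao + PCl*Cli)/(PK*Ki + PNa*Nai + PCl*Clo))
Numer = 12.281, Denom = 182.496
Vm = -72.12 mV


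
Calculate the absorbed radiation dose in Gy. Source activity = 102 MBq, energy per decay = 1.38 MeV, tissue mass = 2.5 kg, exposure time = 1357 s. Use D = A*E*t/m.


A = 102 MBq = 1.0200e+08 Bq
E = 1.38 MeV = 2.21076e-13 J
D = A*E*t/m = 1.0200e+08*2.21076e-13*1357/2.5
D = 0.01224 Gy


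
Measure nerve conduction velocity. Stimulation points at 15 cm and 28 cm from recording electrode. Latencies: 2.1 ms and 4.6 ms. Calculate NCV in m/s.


Distance = (28 - 15) / 100 = 0.13 m
dt = (4.6 - 2.1) / 1000 = 0.0025 s
NCV = dist / dt = 52 m/s


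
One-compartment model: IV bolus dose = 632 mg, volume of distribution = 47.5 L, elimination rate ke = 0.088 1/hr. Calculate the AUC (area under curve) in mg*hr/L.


C0 = Dose/Vd = 632/47.5 = 13.3053 mg/L
AUC = C0/ke = 13.3053/0.088
AUC = 151.2 mg*hr/L


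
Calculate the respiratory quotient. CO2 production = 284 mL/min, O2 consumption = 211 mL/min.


RQ = VCO2 / VO2
RQ = 284 / 211
RQ = 1.346


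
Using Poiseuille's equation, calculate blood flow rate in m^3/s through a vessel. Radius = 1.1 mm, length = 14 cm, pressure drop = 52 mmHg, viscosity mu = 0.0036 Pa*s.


Q = pi*r^4*dP / (8*mu*L)
r = 0.0011 m, L = 0.14 m
dP = 52 mmHg = 6932.744 Pa
Q = 7.9087e-06 m^3/s


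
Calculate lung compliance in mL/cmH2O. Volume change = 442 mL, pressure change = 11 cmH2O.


C = dV / dP
C = 442 / 11
C = 40.18 mL/cmH2O


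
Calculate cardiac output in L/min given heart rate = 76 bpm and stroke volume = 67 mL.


CO = HR * SV
CO = 76 * 67 / 1000
CO = 5.092 L/min


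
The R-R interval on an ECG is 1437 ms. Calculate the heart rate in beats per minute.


HR = 60 / RR_interval(s)
RR = 1437 ms = 1.437 s
HR = 60 / 1.437 = 41.75 bpm


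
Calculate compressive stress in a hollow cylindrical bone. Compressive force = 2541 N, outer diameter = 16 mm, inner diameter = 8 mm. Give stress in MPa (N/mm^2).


A = pi*(r_o^2 - r_i^2)
r_o = 8 mm, r_i = 4 mm
A = 150.796 mm^2
sigma = F/A = 2541 / 150.796
sigma = 16.85 MPa


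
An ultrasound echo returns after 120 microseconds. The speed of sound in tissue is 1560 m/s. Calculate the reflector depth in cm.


depth = c * t / 2
t = 120 us = 1.2000e-04 s
depth = 1560 * 1.2000e-04 / 2
depth = 0.0936 m = 9.36 cm


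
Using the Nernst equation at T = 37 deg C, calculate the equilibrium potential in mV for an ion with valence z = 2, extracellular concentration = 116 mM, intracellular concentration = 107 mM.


E = (RT/(zF)) * ln(C_out/C_in)
T = 37 + 273.15 = 310.15 K
E = (8.314 * 310.15 / (2 * 96485)) * ln(116/107)
E = 1.079 mV


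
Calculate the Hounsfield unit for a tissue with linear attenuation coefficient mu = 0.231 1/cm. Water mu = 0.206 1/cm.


HU = ((mu_tissue - mu_water) / mu_water) * 1000
HU = ((0.231 - 0.206) / 0.206) * 1000
HU = 121.4


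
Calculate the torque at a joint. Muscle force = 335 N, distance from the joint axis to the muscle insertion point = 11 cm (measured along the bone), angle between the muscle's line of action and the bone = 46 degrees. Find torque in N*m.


Torque = F * d * sin(theta)   (moment arm = d*sin(theta))
d = 11 cm = 0.11 m
Torque = 335 * 0.11 * sin(46)
Torque = 26.51 N*m


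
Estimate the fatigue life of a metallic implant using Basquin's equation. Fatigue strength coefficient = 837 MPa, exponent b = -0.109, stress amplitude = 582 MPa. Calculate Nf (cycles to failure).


sigma_a = sigma_f' * (2Nf)^b
2Nf = (sigma_a/sigma_f')^(1/b)
2Nf = (582/837)^(1/-0.109)
2Nf = 28.036843
Nf = 14.02


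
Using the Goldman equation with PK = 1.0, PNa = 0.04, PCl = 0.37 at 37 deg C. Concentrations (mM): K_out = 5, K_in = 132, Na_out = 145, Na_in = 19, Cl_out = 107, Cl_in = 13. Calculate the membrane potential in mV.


Vm = (RT/F)*ln((PK*Ko + PNa*Nao + PCl*Cli)/(PK*Ki + PNa*Nai + PCl*Clo))
Numer = 15.61, Denom = 172.35
Vm = -64.18 mV


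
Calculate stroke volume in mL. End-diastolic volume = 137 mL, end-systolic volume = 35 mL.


SV = EDV - ESV
SV = 137 - 35
SV = 102 mL


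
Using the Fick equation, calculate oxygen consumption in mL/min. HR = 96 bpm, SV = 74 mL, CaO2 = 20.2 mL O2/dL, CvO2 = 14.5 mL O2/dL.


CO = HR*SV = 96*74/1000 = 7.104 L/min
a-v O2 diff = 20.2 - 14.5 = 5.7 mL/dL
VO2 = CO * (CaO2-CvO2) * 10 dL/L
VO2 = 7.104 * 5.7 * 10
VO2 = 404.9 mL/min


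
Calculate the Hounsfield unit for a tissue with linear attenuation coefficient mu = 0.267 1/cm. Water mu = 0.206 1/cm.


HU = ((mu_tissue - mu_water) / mu_water) * 1000
HU = ((0.267 - 0.206) / 0.206) * 1000
HU = 296.1


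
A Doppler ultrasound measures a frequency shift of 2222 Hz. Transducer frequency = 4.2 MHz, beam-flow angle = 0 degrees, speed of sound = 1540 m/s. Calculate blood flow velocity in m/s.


v = fd * c / (2 * f0 * cos(theta))
v = 2222 * 1540 / (2 * 4.2000e+06 * cos(0))
v = 0.4074 m/s


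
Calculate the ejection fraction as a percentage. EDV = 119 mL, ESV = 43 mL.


SV = EDV - ESV = 119 - 43 = 76 mL
EF = SV/EDV * 100 = 76/119 * 100
EF = 63.87%


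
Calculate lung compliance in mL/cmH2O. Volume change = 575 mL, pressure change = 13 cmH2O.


C = dV / dP
C = 575 / 13
C = 44.23 mL/cmH2O


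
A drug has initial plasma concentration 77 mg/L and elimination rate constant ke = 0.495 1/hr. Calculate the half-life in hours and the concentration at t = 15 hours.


t_half = ln(2) / ke = 0.693147 / 0.495 = 1.4 hr
C(t) = C0 * exp(-ke*t) = 77 * exp(-0.495*15)
C(15) = 0.0459 mg/L


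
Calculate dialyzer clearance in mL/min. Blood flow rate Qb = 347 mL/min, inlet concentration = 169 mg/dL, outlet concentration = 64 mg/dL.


K = Qb * (Cb_in - Cb_out) / Cb_in
K = 347 * (169 - 64) / 169
K = 215.6 mL/min


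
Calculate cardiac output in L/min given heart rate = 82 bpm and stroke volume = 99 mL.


CO = HR * SV
CO = 82 * 99 / 1000
CO = 8.118 L/min


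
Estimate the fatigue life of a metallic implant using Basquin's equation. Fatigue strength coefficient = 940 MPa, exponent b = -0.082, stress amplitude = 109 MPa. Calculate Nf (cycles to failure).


sigma_a = sigma_f' * (2Nf)^b
2Nf = (sigma_a/sigma_f')^(1/b)
2Nf = (109/940)^(1/-0.082)
2Nf = 2.5762745e+11
Nf = 1.2881e+11


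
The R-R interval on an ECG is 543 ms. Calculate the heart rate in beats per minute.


HR = 60 / RR_interval(s)
RR = 543 ms = 0.543 s
HR = 60 / 0.543 = 110.5 bpm


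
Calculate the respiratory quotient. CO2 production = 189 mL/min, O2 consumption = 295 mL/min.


RQ = VCO2 / VO2
RQ = 189 / 295
RQ = 0.6407


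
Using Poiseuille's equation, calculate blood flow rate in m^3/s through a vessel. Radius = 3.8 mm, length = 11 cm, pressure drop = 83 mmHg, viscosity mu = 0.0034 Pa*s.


Q = pi*r^4*dP / (8*mu*L)
r = 0.0038 m, L = 0.11 m
dP = 83 mmHg = 11065.726 Pa
Q = 0.002423 m^3/s


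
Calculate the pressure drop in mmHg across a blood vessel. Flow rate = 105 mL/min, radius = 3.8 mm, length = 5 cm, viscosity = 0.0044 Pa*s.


dP = 8*mu*L*Q / (pi*r^4)
Q = 105 mL/min = 1.75e-06 m^3/s
dP = 4.70182 Pa = 4.70182 / 133.322 mmHg = 0.03527 mmHg


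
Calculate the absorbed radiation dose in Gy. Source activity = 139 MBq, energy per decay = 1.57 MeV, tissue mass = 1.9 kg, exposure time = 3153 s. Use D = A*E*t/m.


A = 139 MBq = 1.3900e+08 Bq
E = 1.57 MeV = 2.51514e-13 J
D = A*E*t/m = 1.3900e+08*2.51514e-13*3153/1.9
D = 0.05802 Gy


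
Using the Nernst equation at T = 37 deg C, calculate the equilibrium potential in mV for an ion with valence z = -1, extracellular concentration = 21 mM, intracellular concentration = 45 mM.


E = (RT/(zF)) * ln(C_out/C_in)
T = 37 + 273.15 = 310.15 K
E = (8.314 * 310.15 / (-1 * 96485)) * ln(21/45)
E = 20.37 mV


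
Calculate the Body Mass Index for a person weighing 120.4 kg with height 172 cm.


BMI = weight / height^2
height = 172 cm = 1.72 m
BMI = 120.4 / 1.72^2
BMI = 40.7 kg/m^2


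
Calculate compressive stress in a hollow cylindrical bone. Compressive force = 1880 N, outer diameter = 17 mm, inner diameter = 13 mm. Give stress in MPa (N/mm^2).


A = pi*(r_o^2 - r_i^2)
r_o = 8.5 mm, r_i = 6.5 mm
A = 94.2478 mm^2
sigma = F/A = 1880 / 94.2478
sigma = 19.95 MPa


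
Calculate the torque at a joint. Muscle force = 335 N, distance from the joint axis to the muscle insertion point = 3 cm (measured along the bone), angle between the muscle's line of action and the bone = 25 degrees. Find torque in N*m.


Torque = F * d * sin(theta)   (moment arm = d*sin(theta))
d = 3 cm = 0.03 m
Torque = 335 * 0.03 * sin(25)
Torque = 4.247 N*m


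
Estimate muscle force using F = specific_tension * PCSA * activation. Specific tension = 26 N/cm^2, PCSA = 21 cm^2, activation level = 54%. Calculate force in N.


F = sigma * PCSA * activation
F = 26 * 21 * 0.54
F = 294.8 N


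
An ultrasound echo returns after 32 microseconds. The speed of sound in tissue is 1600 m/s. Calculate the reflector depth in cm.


depth = c * t / 2
t = 32 us = 3.2000e-05 s
depth = 1600 * 3.2000e-05 / 2
depth = 0.0256 m = 2.56 cm


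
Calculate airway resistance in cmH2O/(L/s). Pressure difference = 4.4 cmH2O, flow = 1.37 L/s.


R = dP / flow
R = 4.4 / 1.37
R = 3.212 cmH2O/(L/s)


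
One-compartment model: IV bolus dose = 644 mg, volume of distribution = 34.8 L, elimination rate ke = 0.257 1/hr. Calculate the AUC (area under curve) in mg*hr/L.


C0 = Dose/Vd = 644/34.8 = 18.5057 mg/L
AUC = C0/ke = 18.5057/0.257
AUC = 72.01 mg*hr/L


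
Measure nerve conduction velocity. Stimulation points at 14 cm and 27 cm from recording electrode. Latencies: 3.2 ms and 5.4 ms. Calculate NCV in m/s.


Distance = (27 - 14) / 100 = 0.13 m
dt = (5.4 - 3.2) / 1000 = 0.0022 s
NCV = dist / dt = 59.09 m/s


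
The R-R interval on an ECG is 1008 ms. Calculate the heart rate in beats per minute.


HR = 60 / RR_interval(s)
RR = 1008 ms = 1.008 s
HR = 60 / 1.008 = 59.52 bpm


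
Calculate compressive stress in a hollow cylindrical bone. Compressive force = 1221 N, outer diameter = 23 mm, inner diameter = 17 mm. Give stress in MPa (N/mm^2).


A = pi*(r_o^2 - r_i^2)
r_o = 11.5 mm, r_i = 8.5 mm
A = 188.496 mm^2
sigma = F/A = 1221 / 188.496
sigma = 6.478 MPa


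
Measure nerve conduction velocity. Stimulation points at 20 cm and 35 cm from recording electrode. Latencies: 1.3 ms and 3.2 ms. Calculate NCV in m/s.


Distance = (35 - 20) / 100 = 0.15 m
dt = (3.2 - 1.3) / 1000 = 0.0019 s
NCV = dist / dt = 78.95 m/s


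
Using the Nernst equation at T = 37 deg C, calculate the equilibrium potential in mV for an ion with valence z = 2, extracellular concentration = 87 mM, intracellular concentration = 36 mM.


E = (RT/(zF)) * ln(C_out/C_in)
T = 37 + 273.15 = 310.15 K
E = (8.314 * 310.15 / (2 * 96485)) * ln(87/36)
E = 11.79 mV


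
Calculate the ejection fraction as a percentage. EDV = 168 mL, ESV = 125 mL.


SV = EDV - ESV = 168 - 125 = 43 mL
EF = SV/EDV * 100 = 43/168 * 100
EF = 25.6%


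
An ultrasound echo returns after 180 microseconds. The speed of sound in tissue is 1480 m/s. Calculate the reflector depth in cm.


depth = c * t / 2
t = 180 us = 1.8000e-04 s
depth = 1480 * 1.8000e-04 / 2
depth = 0.1332 m = 13.32 cm


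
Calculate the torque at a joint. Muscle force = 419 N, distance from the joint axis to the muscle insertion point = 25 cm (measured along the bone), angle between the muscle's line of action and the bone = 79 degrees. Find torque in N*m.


Torque = F * d * sin(theta)   (moment arm = d*sin(theta))
d = 25 cm = 0.25 m
Torque = 419 * 0.25 * sin(79)
Torque = 102.8 N*m


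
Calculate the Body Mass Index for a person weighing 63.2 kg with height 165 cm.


BMI = weight / height^2
height = 165 cm = 1.65 m
BMI = 63.2 / 1.65^2
BMI = 23.21 kg/m^2


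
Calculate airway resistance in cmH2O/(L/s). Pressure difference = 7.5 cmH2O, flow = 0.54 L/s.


R = dP / flow
R = 7.5 / 0.54
R = 13.89 cmH2O/(L/s)


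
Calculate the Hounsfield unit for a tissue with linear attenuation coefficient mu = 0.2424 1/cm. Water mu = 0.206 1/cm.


HU = ((mu_tissue - mu_water) / mu_water) * 1000
HU = ((0.2424 - 0.206) / 0.206) * 1000
HU = 176.7


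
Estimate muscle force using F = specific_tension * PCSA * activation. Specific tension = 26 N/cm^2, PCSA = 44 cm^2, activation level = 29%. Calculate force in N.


F = sigma * PCSA * activation
F = 26 * 44 * 0.29
F = 331.8 N


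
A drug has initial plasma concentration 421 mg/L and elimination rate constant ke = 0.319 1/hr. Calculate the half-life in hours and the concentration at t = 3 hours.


t_half = ln(2) / ke = 0.693147 / 0.319 = 2.173 hr
C(t) = C0 * exp(-ke*t) = 421 * exp(-0.319*3)
C(3) = 161.7 mg/L


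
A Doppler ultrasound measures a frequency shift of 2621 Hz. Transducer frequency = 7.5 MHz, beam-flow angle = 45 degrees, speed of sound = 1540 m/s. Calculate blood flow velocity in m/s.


v = fd * c / (2 * f0 * cos(theta))
v = 2621 * 1540 / (2 * 7.5000e+06 * cos(45))
v = 0.3805 m/s


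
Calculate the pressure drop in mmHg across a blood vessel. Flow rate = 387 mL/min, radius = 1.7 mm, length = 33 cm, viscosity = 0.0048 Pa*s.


dP = 8*mu*L*Q / (pi*r^4)
Q = 387 mL/min = 6.45e-06 m^3/s
dP = 3115.01 Pa = 3115.01 / 133.322 mmHg = 23.36 mmHg


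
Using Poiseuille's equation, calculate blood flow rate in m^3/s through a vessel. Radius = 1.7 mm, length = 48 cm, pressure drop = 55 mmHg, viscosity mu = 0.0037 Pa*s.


Q = pi*r^4*dP / (8*mu*L)
r = 0.0017 m, L = 0.48 m
dP = 55 mmHg = 7332.71 Pa
Q = 1.3542e-05 m^3/s


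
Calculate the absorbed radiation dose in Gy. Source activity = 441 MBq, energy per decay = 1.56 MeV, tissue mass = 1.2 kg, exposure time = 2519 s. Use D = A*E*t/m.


A = 441 MBq = 4.4100e+08 Bq
E = 1.56 MeV = 2.49912e-13 J
D = A*E*t/m = 4.4100e+08*2.49912e-13*2519/1.2
D = 0.2314 Gy


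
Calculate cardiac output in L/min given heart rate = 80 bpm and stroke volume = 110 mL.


CO = HR * SV
CO = 80 * 110 / 1000
CO = 8.8 L/min


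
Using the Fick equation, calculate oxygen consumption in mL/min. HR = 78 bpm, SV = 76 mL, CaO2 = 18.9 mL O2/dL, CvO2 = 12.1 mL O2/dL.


CO = HR*SV = 78*76/1000 = 5.928 L/min
a-v O2 diff = 18.9 - 12.1 = 6.8 mL/dL
VO2 = CO * (CaO2-CvO2) * 10 dL/L
VO2 = 5.928 * 6.8 * 10
VO2 = 403.1 mL/min


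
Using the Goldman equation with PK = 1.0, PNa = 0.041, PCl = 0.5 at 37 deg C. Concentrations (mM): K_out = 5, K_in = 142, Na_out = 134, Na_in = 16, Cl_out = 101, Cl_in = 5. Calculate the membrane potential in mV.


Vm = (RT/F)*ln((PK*Ko + PNa*Nao + PCl*Cli)/(PK*Ki + PNa*Nai + PCl*Clo))
Numer = 12.994, Denom = 193.156
Vm = -72.13 mV


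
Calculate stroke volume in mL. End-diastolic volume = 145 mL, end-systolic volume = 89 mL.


SV = EDV - ESV
SV = 145 - 89
SV = 56 mL


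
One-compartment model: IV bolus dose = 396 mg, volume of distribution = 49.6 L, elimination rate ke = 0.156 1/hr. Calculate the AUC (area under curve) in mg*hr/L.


C0 = Dose/Vd = 396/49.6 = 7.98387 mg/L
AUC = C0/ke = 7.98387/0.156
AUC = 51.18 mg*hr/L


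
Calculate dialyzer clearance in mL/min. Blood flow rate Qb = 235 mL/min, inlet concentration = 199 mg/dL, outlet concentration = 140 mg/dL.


K = Qb * (Cb_in - Cb_out) / Cb_in
K = 235 * (199 - 140) / 199
K = 69.67 mL/min


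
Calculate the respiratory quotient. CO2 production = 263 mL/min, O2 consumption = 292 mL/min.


RQ = VCO2 / VO2
RQ = 263 / 292
RQ = 0.9007


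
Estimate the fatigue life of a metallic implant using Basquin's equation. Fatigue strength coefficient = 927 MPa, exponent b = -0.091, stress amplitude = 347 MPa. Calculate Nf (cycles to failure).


sigma_a = sigma_f' * (2Nf)^b
2Nf = (sigma_a/sigma_f')^(1/b)
2Nf = (347/927)^(1/-0.091)
2Nf = 48928.656
Nf = 2.446e+04


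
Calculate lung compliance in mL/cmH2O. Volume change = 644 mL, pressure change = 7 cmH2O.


C = dV / dP
C = 644 / 7
C = 92 mL/cmH2O


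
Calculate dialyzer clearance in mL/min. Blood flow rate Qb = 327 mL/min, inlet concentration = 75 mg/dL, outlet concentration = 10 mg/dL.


K = Qb * (Cb_in - Cb_out) / Cb_in
K = 327 * (75 - 10) / 75
K = 283.4 mL/min


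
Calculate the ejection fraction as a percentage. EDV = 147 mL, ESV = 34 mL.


SV = EDV - ESV = 147 - 34 = 113 mL
EF = SV/EDV * 100 = 113/147 * 100
EF = 76.87%


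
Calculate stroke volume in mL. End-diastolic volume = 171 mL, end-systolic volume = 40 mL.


SV = EDV - ESV
SV = 171 - 40
SV = 131 mL


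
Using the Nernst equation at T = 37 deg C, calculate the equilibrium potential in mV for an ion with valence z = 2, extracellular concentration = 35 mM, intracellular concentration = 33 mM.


E = (RT/(zF)) * ln(C_out/C_in)
T = 37 + 273.15 = 310.15 K
E = (8.314 * 310.15 / (2 * 96485)) * ln(35/33)
E = 0.7863 mV


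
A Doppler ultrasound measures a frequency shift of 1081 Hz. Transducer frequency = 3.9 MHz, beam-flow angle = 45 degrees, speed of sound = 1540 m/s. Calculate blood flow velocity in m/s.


v = fd * c / (2 * f0 * cos(theta))
v = 1081 * 1540 / (2 * 3.9000e+06 * cos(45))
v = 0.3018 m/s


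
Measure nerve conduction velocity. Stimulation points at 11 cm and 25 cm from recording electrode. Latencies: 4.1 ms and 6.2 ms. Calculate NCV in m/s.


Distance = (25 - 11) / 100 = 0.14 m
dt = (6.2 - 4.1) / 1000 = 0.0021 s
NCV = dist / dt = 66.67 m/s


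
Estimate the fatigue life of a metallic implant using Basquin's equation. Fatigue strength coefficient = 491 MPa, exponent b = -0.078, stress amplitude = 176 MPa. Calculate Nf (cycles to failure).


sigma_a = sigma_f' * (2Nf)^b
2Nf = (sigma_a/sigma_f')^(1/b)
2Nf = (176/491)^(1/-0.078)
2Nf = 515728.13
Nf = 2.579e+05


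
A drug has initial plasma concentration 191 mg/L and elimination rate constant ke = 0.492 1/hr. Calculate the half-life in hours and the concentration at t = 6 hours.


t_half = ln(2) / ke = 0.693147 / 0.492 = 1.409 hr
C(t) = C0 * exp(-ke*t) = 191 * exp(-0.492*6)
C(6) = 9.977 mg/L


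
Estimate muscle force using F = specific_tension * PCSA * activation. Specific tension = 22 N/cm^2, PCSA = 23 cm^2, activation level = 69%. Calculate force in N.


F = sigma * PCSA * activation
F = 22 * 23 * 0.69
F = 349.1 N


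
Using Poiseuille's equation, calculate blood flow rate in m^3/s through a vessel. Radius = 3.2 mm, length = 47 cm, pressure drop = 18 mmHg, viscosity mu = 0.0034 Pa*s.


Q = pi*r^4*dP / (8*mu*L)
r = 0.0032 m, L = 0.47 m
dP = 18 mmHg = 2399.796 Pa
Q = 6.1838e-05 m^3/s


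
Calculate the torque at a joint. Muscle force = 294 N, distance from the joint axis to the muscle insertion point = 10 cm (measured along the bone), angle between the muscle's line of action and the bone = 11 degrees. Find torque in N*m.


Torque = F * d * sin(theta)   (moment arm = d*sin(theta))
d = 10 cm = 0.1 m
Torque = 294 * 0.1 * sin(11)
Torque = 5.61 N*m


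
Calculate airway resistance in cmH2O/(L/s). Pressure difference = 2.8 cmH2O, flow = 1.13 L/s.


R = dP / flow
R = 2.8 / 1.13
R = 2.478 cmH2O/(L/s)


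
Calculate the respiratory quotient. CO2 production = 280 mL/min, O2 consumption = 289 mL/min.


RQ = VCO2 / VO2
RQ = 280 / 289
RQ = 0.9689


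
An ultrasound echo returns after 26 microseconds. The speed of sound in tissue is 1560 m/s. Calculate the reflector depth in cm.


depth = c * t / 2
t = 26 us = 2.6000e-05 s
depth = 1560 * 2.6000e-05 / 2
depth = 0.02028 m = 2.028 cm


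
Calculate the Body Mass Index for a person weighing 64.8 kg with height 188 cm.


BMI = weight / height^2
height = 188 cm = 1.88 m
BMI = 64.8 / 1.88^2
BMI = 18.33 kg/m^2


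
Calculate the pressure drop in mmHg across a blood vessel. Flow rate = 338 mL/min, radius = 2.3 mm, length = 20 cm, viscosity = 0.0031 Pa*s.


dP = 8*mu*L*Q / (pi*r^4)
Q = 338 mL/min = 5.63333e-06 m^3/s
dP = 317.823 Pa = 317.823 / 133.322 mmHg = 2.384 mmHg


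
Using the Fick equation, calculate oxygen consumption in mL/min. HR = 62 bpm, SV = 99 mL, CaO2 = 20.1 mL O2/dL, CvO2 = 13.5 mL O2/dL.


CO = HR*SV = 62*99/1000 = 6.138 L/min
a-v O2 diff = 20.1 - 13.5 = 6.6 mL/dL
VO2 = CO * (CaO2-CvO2) * 10 dL/L
VO2 = 6.138 * 6.6 * 10
VO2 = 405.1 mL/min


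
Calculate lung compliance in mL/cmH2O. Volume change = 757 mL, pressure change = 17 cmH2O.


C = dV / dP
C = 757 / 17
C = 44.53 mL/cmH2O


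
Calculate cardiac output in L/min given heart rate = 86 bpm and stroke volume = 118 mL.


CO = HR * SV
CO = 86 * 118 / 1000
CO = 10.15 L/min


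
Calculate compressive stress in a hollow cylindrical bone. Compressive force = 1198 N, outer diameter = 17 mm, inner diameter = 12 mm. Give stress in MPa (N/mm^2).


A = pi*(r_o^2 - r_i^2)
r_o = 8.5 mm, r_i = 6 mm
A = 113.883 mm^2
sigma = F/A = 1198 / 113.883
sigma = 10.52 MPa


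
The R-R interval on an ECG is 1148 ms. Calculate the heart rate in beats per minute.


HR = 60 / RR_interval(s)
RR = 1148 ms = 1.148 s
HR = 60 / 1.148 = 52.26 bpm


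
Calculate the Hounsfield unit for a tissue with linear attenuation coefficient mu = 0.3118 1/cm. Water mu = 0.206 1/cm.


HU = ((mu_tissue - mu_water) / mu_water) * 1000
HU = ((0.3118 - 0.206) / 0.206) * 1000
HU = 513.6


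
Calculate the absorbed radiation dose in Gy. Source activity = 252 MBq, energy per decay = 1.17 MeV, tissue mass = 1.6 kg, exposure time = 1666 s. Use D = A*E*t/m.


A = 252 MBq = 2.5200e+08 Bq
E = 1.17 MeV = 1.87434e-13 J
D = A*E*t/m = 2.5200e+08*1.87434e-13*1666/1.6
D = 0.04918 Gy


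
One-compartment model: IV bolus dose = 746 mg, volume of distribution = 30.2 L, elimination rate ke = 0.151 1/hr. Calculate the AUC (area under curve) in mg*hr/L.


C0 = Dose/Vd = 746/30.2 = 24.702 mg/L
AUC = C0/ke = 24.702/0.151
AUC = 163.6 mg*hr/L


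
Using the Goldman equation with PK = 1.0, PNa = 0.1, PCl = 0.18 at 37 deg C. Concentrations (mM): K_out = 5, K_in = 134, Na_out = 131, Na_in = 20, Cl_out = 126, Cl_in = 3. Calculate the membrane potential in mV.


Vm = (RT/F)*ln((PK*Ko + PNa*Nao + PCl*Cli)/(PK*Ki + PNa*Nai + PCl*Clo))
Numer = 18.64, Denom = 158.68
Vm = -57.23 mV


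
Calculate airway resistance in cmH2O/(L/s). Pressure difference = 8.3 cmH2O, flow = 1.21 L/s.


R = dP / flow
R = 8.3 / 1.21
R = 6.86 cmH2O/(L/s)


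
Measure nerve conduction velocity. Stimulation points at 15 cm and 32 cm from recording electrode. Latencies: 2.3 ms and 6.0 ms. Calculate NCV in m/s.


Distance = (32 - 15) / 100 = 0.17 m
dt = (6.0 - 2.3) / 1000 = 0.0037 s
NCV = dist / dt = 45.95 m/s


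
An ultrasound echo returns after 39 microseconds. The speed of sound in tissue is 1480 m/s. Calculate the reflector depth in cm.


depth = c * t / 2
t = 39 us = 3.9000e-05 s
depth = 1480 * 3.9000e-05 / 2
depth = 0.02886 m = 2.886 cm


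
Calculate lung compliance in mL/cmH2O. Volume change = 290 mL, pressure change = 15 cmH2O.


C = dV / dP
C = 290 / 15
C = 19.33 mL/cmH2O


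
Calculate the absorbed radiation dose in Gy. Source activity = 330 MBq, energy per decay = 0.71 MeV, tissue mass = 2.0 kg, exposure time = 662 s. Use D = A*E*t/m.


A = 330 MBq = 3.3000e+08 Bq
E = 0.71 MeV = 1.13742e-13 J
D = A*E*t/m = 3.3000e+08*1.13742e-13*662/2.0
D = 0.01242 Gy


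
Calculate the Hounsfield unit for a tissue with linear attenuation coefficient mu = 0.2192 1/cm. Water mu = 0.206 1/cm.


HU = ((mu_tissue - mu_water) / mu_water) * 1000
HU = ((0.2192 - 0.206) / 0.206) * 1000
HU = 64.08


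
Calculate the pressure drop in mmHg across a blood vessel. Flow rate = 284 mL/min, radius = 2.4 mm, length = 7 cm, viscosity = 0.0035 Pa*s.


dP = 8*mu*L*Q / (pi*r^4)
Q = 284 mL/min = 4.73333e-06 m^3/s
dP = 89.0078 Pa = 89.0078 / 133.322 mmHg = 0.6676 mmHg


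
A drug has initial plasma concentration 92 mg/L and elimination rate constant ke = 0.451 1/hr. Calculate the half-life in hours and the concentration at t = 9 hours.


t_half = ln(2) / ke = 0.693147 / 0.451 = 1.537 hr
C(t) = C0 * exp(-ke*t) = 92 * exp(-0.451*9)
C(9) = 1.588 mg/L


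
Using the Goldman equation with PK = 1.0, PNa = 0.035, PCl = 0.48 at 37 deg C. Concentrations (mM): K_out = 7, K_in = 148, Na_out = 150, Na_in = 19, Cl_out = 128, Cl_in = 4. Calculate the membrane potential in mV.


Vm = (RT/F)*ln((PK*Ko + PNa*Nao + PCl*Cli)/(PK*Ki + PNa*Nai + PCl*Clo))
Numer = 14.17, Denom = 210.105
Vm = -72.06 mV


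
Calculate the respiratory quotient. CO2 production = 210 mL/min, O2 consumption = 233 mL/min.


RQ = VCO2 / VO2
RQ = 210 / 233
RQ = 0.9013


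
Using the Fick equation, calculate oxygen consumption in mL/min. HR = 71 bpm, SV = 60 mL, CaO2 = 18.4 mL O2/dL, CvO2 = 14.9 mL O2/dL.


CO = HR*SV = 71*60/1000 = 4.26 L/min
a-v O2 diff = 18.4 - 14.9 = 3.5 mL/dL
VO2 = CO * (CaO2-CvO2) * 10 dL/L
VO2 = 4.26 * 3.5 * 10
VO2 = 149.1 mL/min


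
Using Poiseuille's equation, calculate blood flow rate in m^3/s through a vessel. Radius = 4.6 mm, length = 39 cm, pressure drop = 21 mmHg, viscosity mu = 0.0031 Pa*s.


Q = pi*r^4*dP / (8*mu*L)
r = 0.0046 m, L = 0.39 m
dP = 21 mmHg = 2799.762 Pa
Q = 4.0718e-04 m^3/s


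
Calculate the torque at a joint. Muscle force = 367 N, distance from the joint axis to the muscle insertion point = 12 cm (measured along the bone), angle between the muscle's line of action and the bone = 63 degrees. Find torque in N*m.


Torque = F * d * sin(theta)   (moment arm = d*sin(theta))
d = 12 cm = 0.12 m
Torque = 367 * 0.12 * sin(63)
Torque = 39.24 N*m


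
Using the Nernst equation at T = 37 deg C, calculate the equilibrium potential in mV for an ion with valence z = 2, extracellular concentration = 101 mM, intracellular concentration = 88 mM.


E = (RT/(zF)) * ln(C_out/C_in)
T = 37 + 273.15 = 310.15 K
E = (8.314 * 310.15 / (2 * 96485)) * ln(101/88)
E = 1.841 mV


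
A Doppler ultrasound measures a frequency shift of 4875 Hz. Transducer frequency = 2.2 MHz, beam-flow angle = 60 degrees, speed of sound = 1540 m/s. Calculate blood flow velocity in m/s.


v = fd * c / (2 * f0 * cos(theta))
v = 4875 * 1540 / (2 * 2.2000e+06 * cos(60))
v = 3.412 m/s


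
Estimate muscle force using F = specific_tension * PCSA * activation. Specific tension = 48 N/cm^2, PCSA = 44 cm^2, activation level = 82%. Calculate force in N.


F = sigma * PCSA * activation
F = 48 * 44 * 0.82
F = 1732 N


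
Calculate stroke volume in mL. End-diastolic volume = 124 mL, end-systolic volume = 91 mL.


SV = EDV - ESV
SV = 124 - 91
SV = 33 mL


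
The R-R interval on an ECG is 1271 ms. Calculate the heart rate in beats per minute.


HR = 60 / RR_interval(s)
RR = 1271 ms = 1.271 s
HR = 60 / 1.271 = 47.21 bpm


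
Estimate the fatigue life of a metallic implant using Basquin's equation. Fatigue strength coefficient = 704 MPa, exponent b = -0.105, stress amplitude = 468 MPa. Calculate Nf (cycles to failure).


sigma_a = sigma_f' * (2Nf)^b
2Nf = (sigma_a/sigma_f')^(1/b)
2Nf = (468/704)^(1/-0.105)
2Nf = 48.845743
Nf = 24.42


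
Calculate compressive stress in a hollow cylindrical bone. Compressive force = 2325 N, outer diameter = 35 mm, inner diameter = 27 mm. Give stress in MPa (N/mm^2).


A = pi*(r_o^2 - r_i^2)
r_o = 17.5 mm, r_i = 13.5 mm
A = 389.557 mm^2
sigma = F/A = 2325 / 389.557
sigma = 5.968 MPa


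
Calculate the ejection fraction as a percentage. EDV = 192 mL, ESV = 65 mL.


SV = EDV - ESV = 192 - 65 = 127 mL
EF = SV/EDV * 100 = 127/192 * 100
EF = 66.15%


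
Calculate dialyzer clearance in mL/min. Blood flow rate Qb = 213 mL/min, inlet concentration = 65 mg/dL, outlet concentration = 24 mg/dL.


K = Qb * (Cb_in - Cb_out) / Cb_in
K = 213 * (65 - 24) / 65
K = 134.4 mL/min


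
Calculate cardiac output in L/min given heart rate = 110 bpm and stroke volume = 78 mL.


CO = HR * SV
CO = 110 * 78 / 1000
CO = 8.58 L/min


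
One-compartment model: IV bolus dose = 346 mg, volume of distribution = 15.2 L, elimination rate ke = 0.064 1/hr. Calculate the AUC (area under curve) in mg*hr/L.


C0 = Dose/Vd = 346/15.2 = 22.7632 mg/L
AUC = C0/ke = 22.7632/0.064
AUC = 355.7 mg*hr/L


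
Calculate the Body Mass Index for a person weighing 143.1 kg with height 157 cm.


BMI = weight / height^2
height = 157 cm = 1.57 m
BMI = 143.1 / 1.57^2
BMI = 58.06 kg/m^2


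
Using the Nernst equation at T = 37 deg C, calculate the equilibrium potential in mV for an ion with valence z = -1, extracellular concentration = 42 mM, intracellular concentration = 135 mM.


E = (RT/(zF)) * ln(C_out/C_in)
T = 37 + 273.15 = 310.15 K
E = (8.314 * 310.15 / (-1 * 96485)) * ln(42/135)
E = 31.2 mV


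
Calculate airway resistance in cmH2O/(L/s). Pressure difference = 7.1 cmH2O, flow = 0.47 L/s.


R = dP / flow
R = 7.1 / 0.47
R = 15.11 cmH2O/(L/s)


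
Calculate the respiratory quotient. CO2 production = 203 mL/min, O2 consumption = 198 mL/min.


RQ = VCO2 / VO2
RQ = 203 / 198
RQ = 1.025


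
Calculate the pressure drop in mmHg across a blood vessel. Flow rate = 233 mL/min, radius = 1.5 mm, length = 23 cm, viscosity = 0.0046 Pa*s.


dP = 8*mu*L*Q / (pi*r^4)
Q = 233 mL/min = 3.88333e-06 m^3/s
dP = 2066.64 Pa = 2066.64 / 133.322 mmHg = 15.5 mmHg


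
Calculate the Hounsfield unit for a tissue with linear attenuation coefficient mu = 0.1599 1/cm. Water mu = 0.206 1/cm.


HU = ((mu_tissue - mu_water) / mu_water) * 1000
HU = ((0.1599 - 0.206) / 0.206) * 1000
HU = -223.8


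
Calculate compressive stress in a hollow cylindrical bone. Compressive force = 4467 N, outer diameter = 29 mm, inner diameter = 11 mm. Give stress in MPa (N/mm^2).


A = pi*(r_o^2 - r_i^2)
r_o = 14.5 mm, r_i = 5.5 mm
A = 565.487 mm^2
sigma = F/A = 4467 / 565.487
sigma = 7.899 MPa


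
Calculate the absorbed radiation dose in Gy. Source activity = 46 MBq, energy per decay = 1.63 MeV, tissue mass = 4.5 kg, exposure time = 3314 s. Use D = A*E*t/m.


A = 46 MBq = 4.6000e+07 Bq
E = 1.63 MeV = 2.61126e-13 J
D = A*E*t/m = 4.6000e+07*2.61126e-13*3314/4.5
D = 0.008846 Gy


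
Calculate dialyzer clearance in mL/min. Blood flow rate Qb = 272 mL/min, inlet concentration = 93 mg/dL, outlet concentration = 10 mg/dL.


K = Qb * (Cb_in - Cb_out) / Cb_in
K = 272 * (93 - 10) / 93
K = 242.8 mL/min


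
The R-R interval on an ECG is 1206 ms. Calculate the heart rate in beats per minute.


HR = 60 / RR_interval(s)
RR = 1206 ms = 1.206 s
HR = 60 / 1.206 = 49.75 bpm


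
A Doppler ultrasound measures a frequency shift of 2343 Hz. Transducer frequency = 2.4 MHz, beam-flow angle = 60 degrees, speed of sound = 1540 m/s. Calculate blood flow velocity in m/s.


v = fd * c / (2 * f0 * cos(theta))
v = 2343 * 1540 / (2 * 2.4000e+06 * cos(60))
v = 1.503 m/s


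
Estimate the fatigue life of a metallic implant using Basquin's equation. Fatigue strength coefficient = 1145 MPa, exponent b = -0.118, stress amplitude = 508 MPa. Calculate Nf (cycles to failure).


sigma_a = sigma_f' * (2Nf)^b
2Nf = (sigma_a/sigma_f')^(1/b)
2Nf = (508/1145)^(1/-0.118)
2Nf = 979.56213
Nf = 489.8


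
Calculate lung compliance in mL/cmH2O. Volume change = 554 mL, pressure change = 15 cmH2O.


C = dV / dP
C = 554 / 15
C = 36.93 mL/cmH2O


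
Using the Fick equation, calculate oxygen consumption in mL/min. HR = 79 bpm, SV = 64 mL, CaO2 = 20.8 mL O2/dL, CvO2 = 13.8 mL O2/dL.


CO = HR*SV = 79*64/1000 = 5.056 L/min
a-v O2 diff = 20.8 - 13.8 = 7 mL/dL
VO2 = CO * (CaO2-CvO2) * 10 dL/L
VO2 = 5.056 * 7 * 10
VO2 = 353.9 mL/min


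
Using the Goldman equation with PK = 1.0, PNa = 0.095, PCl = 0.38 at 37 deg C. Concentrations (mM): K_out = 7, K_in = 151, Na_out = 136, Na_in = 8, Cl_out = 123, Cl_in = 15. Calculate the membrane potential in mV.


Vm = (RT/F)*ln((PK*Ko + PNa*Nao + PCl*Cli)/(PK*Ki + PNa*Nai + PCl*Clo))
Numer = 25.62, Denom = 198.5
Vm = -54.72 mV


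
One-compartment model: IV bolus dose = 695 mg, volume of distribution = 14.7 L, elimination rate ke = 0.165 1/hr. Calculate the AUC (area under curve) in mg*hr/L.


C0 = Dose/Vd = 695/14.7 = 47.2789 mg/L
AUC = C0/ke = 47.2789/0.165
AUC = 286.5 mg*hr/L


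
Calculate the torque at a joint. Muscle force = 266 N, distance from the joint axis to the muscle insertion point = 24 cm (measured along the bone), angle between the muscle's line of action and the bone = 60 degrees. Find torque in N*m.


Torque = F * d * sin(theta)   (moment arm = d*sin(theta))
d = 24 cm = 0.24 m
Torque = 266 * 0.24 * sin(60)
Torque = 55.29 N*m


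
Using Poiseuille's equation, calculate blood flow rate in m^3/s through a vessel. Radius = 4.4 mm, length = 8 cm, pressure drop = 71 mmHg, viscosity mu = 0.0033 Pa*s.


Q = pi*r^4*dP / (8*mu*L)
r = 0.0044 m, L = 0.08 m
dP = 71 mmHg = 9465.862 Pa
Q = 0.005277 m^3/s


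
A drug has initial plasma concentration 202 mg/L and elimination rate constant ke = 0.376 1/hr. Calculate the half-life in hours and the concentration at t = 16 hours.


t_half = ln(2) / ke = 0.693147 / 0.376 = 1.843 hr
C(t) = C0 * exp(-ke*t) = 202 * exp(-0.376*16)
C(16) = 0.4928 mg/L


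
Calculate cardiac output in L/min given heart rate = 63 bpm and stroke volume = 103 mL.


CO = HR * SV
CO = 63 * 103 / 1000
CO = 6.489 L/min


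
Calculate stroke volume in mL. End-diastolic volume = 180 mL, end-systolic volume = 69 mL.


SV = EDV - ESV
SV = 180 - 69
SV = 111 mL


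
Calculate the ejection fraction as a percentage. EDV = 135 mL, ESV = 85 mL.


SV = EDV - ESV = 135 - 85 = 50 mL
EF = SV/EDV * 100 = 50/135 * 100
EF = 37.04%


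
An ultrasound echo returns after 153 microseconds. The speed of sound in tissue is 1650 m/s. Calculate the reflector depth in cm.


depth = c * t / 2
t = 153 us = 1.5300e-04 s
depth = 1650 * 1.5300e-04 / 2
depth = 0.126225 m = 12.6225 cm


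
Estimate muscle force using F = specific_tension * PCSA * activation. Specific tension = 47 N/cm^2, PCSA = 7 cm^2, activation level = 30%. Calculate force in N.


F = sigma * PCSA * activation
F = 47 * 7 * 0.3
F = 98.7 N


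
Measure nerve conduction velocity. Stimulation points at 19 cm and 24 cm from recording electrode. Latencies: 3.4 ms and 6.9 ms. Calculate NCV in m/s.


Distance = (24 - 19) / 100 = 0.05 m
dt = (6.9 - 3.4) / 1000 = 0.0035 s
NCV = dist / dt = 14.29 m/s


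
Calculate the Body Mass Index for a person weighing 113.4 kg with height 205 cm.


BMI = weight / height^2
height = 205 cm = 2.05 m
BMI = 113.4 / 2.05^2
BMI = 26.98 kg/m^2


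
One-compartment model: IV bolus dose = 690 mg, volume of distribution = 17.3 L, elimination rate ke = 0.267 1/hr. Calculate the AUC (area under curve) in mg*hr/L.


C0 = Dose/Vd = 690/17.3 = 39.8844 mg/L
AUC = C0/ke = 39.8844/0.267
AUC = 149.4 mg*hr/L


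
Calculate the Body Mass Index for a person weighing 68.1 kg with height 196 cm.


BMI = weight / height^2
height = 196 cm = 1.96 m
BMI = 68.1 / 1.96^2
BMI = 17.73 kg/m^2


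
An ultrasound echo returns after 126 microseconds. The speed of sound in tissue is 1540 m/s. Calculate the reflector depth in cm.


depth = c * t / 2
t = 126 us = 1.2600e-04 s
depth = 1540 * 1.2600e-04 / 2
depth = 0.09702 m = 9.702 cm


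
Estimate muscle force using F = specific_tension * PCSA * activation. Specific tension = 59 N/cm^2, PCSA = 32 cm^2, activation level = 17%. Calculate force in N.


F = sigma * PCSA * activation
F = 59 * 32 * 0.17
F = 321 N
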